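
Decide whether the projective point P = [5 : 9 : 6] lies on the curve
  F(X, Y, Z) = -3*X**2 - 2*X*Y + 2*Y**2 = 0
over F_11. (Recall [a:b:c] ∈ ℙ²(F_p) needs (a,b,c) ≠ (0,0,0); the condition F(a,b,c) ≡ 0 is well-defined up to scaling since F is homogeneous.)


F(5,9,6) ≡ 8 (mod 11); P is NOT on the curve.

Evaluate F(5, 9, 6) term-by-term (mod 11).
  -3*X**2 ↦ -3·25·1·1 = -75
  -2*X*Y ↦ -2·5·9·1 = -90
  2*Y**2 ↦ 2·1·81·1 = 162
Sum: F(5, 9, 6) = (-75) + (-90) + (162) = -3.
Reducing mod 11: -3 ≡ 8 (mod 11).
Since F(a, b, c) ≡ 8 ≠ 0 (mod 11), P does NOT lie on the curve.


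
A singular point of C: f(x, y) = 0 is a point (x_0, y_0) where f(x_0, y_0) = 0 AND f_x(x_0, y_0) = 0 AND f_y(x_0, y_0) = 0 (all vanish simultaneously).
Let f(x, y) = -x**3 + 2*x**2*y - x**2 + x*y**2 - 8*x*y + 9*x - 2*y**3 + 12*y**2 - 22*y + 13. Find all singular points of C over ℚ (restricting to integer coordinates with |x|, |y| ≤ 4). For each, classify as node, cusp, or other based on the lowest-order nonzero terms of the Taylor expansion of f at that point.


Singular points: {(1, 2)}; classification: cusp.

Compute partial derivatives:
  f_x = -3*x**2 + 4*x*y - 2*x + y**2 - 8*y + 9.
  f_y = 2*x**2 + 2*x*y - 8*x - 6*y**2 + 24*y - 22.
Scan x_0 ∈ {−4, ..., 4}. For each x_0, f_y(x_0, y) is a polynomial in y; find its integer roots y ∈ {−4, ..., 4}, then test f_x and f at those candidates.
  x = -4: f_y(-4, y) = -6*y**2 + 16*y + 42; no integer root y with |y| ≤ 4.
  x = -3: f_y(-3, y) = -6*y**2 + 18*y + 20; no integer root y with |y| ≤ 4.
  x = -2: f_y(-2, y) = -6*y**2 + 20*y + 2; no integer root y with |y| ≤ 4.
  x = -1: f_y(-1, y) = -6*y**2 + 22*y - 12; vanishes at y ∈ {3}. (-1, 3): f_x = -19 ≠ 0.
  x = 0: f_y(0, y) = -6*y**2 + 24*y - 22; no integer root y with |y| ≤ 4.
  x = 1: f_y(1, y) = -6*y**2 + 26*y - 28; vanishes at y ∈ {2}. (1, 2): f_x = 0, f = 0 — SINGULAR.
  x = 2: f_y(2, y) = -6*y**2 + 28*y - 30; vanishes at y ∈ {3}. (2, 3): f_x = 2 ≠ 0.
  x = 3: f_y(3, y) = -6*y**2 + 30*y - 28; no integer root y with |y| ≤ 4.
  x = 4: f_y(4, y) = -6*y**2 + 32*y - 22; no integer root y with |y| ≤ 4.
Only singular point on the grid: (1, 2).
Classify: substitute x = 1 + u, y = 2 + v and expand: f = -u**3 + 2*u**2*v + u*v**2 - 2*v**3 + v**2.
No constant or linear terms (consistent with a singular point). Quadratic part: v**2. Cubic part: -u**3 + 2*u**2*v + u*v**2 - 2*v**3.
The quadratic part v**2 is a perfect square, so there is a single (double) tangent line v = 0, i.e. y = 2. Restricting the cubic part to that line (v = 0) leaves -u**3 ≠ 0, so f is not divisible by v and the branch is v² ≈ u**3 to lowest order — this is a cusp.
Classification: cusp.


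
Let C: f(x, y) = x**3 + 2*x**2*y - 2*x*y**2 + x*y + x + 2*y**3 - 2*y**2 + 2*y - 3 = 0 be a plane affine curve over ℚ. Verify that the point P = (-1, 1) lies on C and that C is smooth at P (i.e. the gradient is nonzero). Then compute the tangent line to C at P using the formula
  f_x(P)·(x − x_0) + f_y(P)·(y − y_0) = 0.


Tangent line at P: -x + 9*y - 10 = 0.

Step 1: f(-1, 1) = 0, so P lies on C.
Step 2: partial derivatives
  f_x(x, y) = 3*x**2 + 4*x*y - 2*y**2 + y + 1, f_y(x, y) = 2*x**2 - 4*x*y + x + 6*y**2 - 4*y + 2.
  f_x(P) = -1, f_y(P) = 9 (gradient nonzero, so P is smooth).
Step 3: tangent line at P: -1·(x − -1) + 9·(y − 1) = 0.
Expanding: -x + 9*y - 10 = 0.


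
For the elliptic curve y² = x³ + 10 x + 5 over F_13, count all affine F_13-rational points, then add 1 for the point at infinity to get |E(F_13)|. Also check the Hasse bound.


Affine points = {(1, 4), (1, 9), (3, 6), (3, 7), (8, 5), (8, 8), (10, 0), (11, 4), (11, 9)}; affine count = 9; |E(F_13)| = 10.

Discriminant check: Δ ∝ 4a³ + 27b² = 4·10³ + 27·5² = 4·1000 + 27·25 ≡ 8 (mod 13). Nonzero ⇒ E is nonsingular.
For each x ∈ F_13, compute rhs = x³ + 10·x + 5 mod 13, then count y ∈ F_13 with y² ≡ rhs.
  x = 0: rhs = 5, matching y values: none (0 points).
  x = 1: rhs = 3, matching y values: 4, 9 (2 points).
  x = 2: rhs = 7, matching y values: none (0 points).
  x = 3: rhs = 10, matching y values: 6, 7 (2 points).
  x = 4: rhs = 5, matching y values: none (0 points).
  x = 5: rhs = 11, matching y values: none (0 points).
  x = 6: rhs = 8, matching y values: none (0 points).
  x = 7: rhs = 2, matching y values: none (0 points).
  x = 8: rhs = 12, matching y values: 5, 8 (2 points).
  x = 9: rhs = 5, matching y values: none (0 points).
  x = 10: rhs = 0, matching y values: 0 (1 points).
  x = 11: rhs = 3, matching y values: 4, 9 (2 points).
  x = 12: rhs = 7, matching y values: none (0 points).
Total affine count: 9.
Full point count |E(F_13)| = 9 + 1 = 10.
Hasse bound: |10 − (13+1)| = |-4| = 4 ≤ 2√13 ≈ 7.2111 ✓.


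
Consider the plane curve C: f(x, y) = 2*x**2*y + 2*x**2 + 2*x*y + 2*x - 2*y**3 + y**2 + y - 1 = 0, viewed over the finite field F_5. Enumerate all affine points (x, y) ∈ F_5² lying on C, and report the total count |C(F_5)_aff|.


Affine F_5-points: {(2, 2), (2, 3)}; count = 2.

For each of the 25 pairs (x, y) ∈ F_5², evaluate f(x, y) mod 5. Record the zeros.
  x = 0: [0↦4, 1↦4, 2↦4, 3↦2, 4↦1]  zeros at y ∈ ∅
  x = 1: [0↦3, 1↦2, 2↦1, 3↦3, 4↦1]  zeros at y ∈ ∅
  x = 2: [0↦1, 1↦3, 2↦0, 3↦0, 4↦1]  zeros at y ∈ {2, 3}
  x = 3: [0↦3, 1↦2, 2↦1, 3↦3, 4↦1]  zeros at y ∈ ∅
  x = 4: [0↦4, 1↦4, 2↦4, 3↦2, 4↦1]  zeros at y ∈ ∅
Collecting zeros: affine points = {(2, 2), (2, 3)}.
Total count |C(F_5)_aff| = 2.


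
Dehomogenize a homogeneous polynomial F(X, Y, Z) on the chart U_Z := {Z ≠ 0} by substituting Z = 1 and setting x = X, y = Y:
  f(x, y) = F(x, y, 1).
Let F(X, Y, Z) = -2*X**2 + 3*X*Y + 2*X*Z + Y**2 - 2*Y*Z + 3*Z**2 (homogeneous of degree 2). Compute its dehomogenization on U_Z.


f(x, y) = -2*x**2 + 3*x*y + 2*x + y**2 - 2*y + 3

On U_Z we set Z = 1. Each monomial c·X^i·Y^j·Z^k in F becomes c·x^i·y^j·1^k = c·x^i·y^j.
Substituting Z = 1: F(X, Y, 1) = -2*x**2 + 3*x*y + 2*x + y**2 - 2*y + 3.
Note: deg(f) ≤ deg(F) = 2; strict inequality happens when F is divisible by Z (lost terms).


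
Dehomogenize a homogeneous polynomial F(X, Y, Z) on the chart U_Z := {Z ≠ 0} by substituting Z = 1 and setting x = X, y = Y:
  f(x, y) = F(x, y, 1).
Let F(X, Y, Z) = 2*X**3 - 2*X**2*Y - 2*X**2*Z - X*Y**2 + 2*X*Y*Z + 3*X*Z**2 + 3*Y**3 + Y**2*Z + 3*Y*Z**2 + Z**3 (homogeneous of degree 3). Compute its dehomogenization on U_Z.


f(x, y) = 2*x**3 - 2*x**2*y - 2*x**2 - x*y**2 + 2*x*y + 3*x + 3*y**3 + y**2 + 3*y + 1

On U_Z we set Z = 1. Each monomial c·X^i·Y^j·Z^k in F becomes c·x^i·y^j·1^k = c·x^i·y^j.
Substituting Z = 1: F(X, Y, 1) = 2*x**3 - 2*x**2*y - 2*x**2 - x*y**2 + 2*x*y + 3*x + 3*y**3 + y**2 + 3*y + 1.
Note: deg(f) ≤ deg(F) = 3; strict inequality happens when F is divisible by Z (lost terms).


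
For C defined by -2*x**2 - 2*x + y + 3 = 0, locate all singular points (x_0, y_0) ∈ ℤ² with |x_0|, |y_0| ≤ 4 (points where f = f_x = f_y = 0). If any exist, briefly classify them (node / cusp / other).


No singular points in the scanned grid; C is smooth there.

Compute partial derivatives:
  f_x = -4*x - 2.
  f_y = 1.
f_y = 1 is a nonzero constant, so f_y never vanishes: no point (x, y) can satisfy f = f_x = f_y = 0. In particular no (x, y) ∈ {−4, ..., 4}² is singular; the curve is smooth.


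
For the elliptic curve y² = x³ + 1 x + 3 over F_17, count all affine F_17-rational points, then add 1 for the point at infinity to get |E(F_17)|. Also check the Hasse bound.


Affine points = {(2, 8), (2, 9), (3, 4), (3, 13), (6, 2), (6, 15), (7, 8), (7, 9), (8, 8), (8, 9), (11, 6), (11, 11), (12, 3), (12, 14), (16, 1), (16, 16)}; affine count = 16; |E(F_17)| = 17.

Discriminant check: Δ ∝ 4a³ + 27b² = 4·1³ + 27·3² = 4·1 + 27·9 ≡ 9 (mod 17). Nonzero ⇒ E is nonsingular.
For each x ∈ F_17, compute rhs = x³ + 1·x + 3 mod 17, then count y ∈ F_17 with y² ≡ rhs.
  x = 0: rhs = 3, matching y values: none (0 points).
  x = 1: rhs = 5, matching y values: none (0 points).
  x = 2: rhs = 13, matching y values: 8, 9 (2 points).
  x = 3: rhs = 16, matching y values: 4, 13 (2 points).
  x = 4: rhs = 3, matching y values: none (0 points).
  x = 5: rhs = 14, matching y values: none (0 points).
  x = 6: rhs = 4, matching y values: 2, 15 (2 points).
  x = 7: rhs = 13, matching y values: 8, 9 (2 points).
  x = 8: rhs = 13, matching y values: 8, 9 (2 points).
  x = 9: rhs = 10, matching y values: none (0 points).
  x = 10: rhs = 10, matching y values: none (0 points).
  x = 11: rhs = 2, matching y values: 6, 11 (2 points).
  x = 12: rhs = 9, matching y values: 3, 14 (2 points).
  x = 13: rhs = 3, matching y values: none (0 points).
  x = 14: rhs = 7, matching y values: none (0 points).
  x = 15: rhs = 10, matching y values: none (0 points).
  x = 16: rhs = 1, matching y values: 1, 16 (2 points).
Total affine count: 16.
Full point count |E(F_17)| = 16 + 1 = 17.
Hasse bound: |17 − (17+1)| = |-1| = 1 ≤ 2√17 ≈ 8.2462 ✓.


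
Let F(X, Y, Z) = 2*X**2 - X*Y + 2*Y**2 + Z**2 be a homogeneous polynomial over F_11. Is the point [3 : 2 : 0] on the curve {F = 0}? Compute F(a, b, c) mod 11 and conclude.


F(3,2,0) ≡ 9 (mod 11); P is NOT on the curve.

Evaluate F(3, 2, 0) term-by-term (mod 11).
  2*X**2 ↦ 2·9·1·1 = 18
  -X*Y ↦ -1·3·2·1 = -6
  2*Y**2 ↦ 2·1·4·1 = 8
  Z**2 ↦ 1·1·1·0 = 0
Sum: F(3, 2, 0) = (18) + (-6) + (8) + (0) = 20.
Reducing mod 11: 20 ≡ 9 (mod 11).
Since F(a, b, c) ≡ 9 ≠ 0 (mod 11), P does NOT lie on the curve.


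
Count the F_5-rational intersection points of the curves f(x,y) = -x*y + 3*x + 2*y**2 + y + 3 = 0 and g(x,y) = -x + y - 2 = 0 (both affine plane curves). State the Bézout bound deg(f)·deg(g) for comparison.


Common zeros: ∅; count = 0; Bézout bound = 2.

deg(f) = 2, deg(g) = 1, so Bézout bound = 2.
Scan x ∈ F_5. For each x, list the y ∈ F_5 with f(x, y) ≡ 0 and those with g(x, y) ≡ 0 (mod 5); the common zeros in that column are the intersection.
  x = 0: f ≡ 0 at y ∈ ∅; g ≡ 0 at y ∈ {2}; common: ∅.
  x = 1: f ≡ 0 at y ∈ ∅; g ≡ 0 at y ∈ {3}; common: ∅.
  x = 2: f ≡ 0 at y ∈ {1, 2}; g ≡ 0 at y ∈ {4}; common: ∅.
  x = 3: f ≡ 0 at y ∈ ∅; g ≡ 0 at y ∈ {0}; common: ∅.
  x = 4: f ≡ 0 at y ∈ {0, 4}; g ≡ 0 at y ∈ {1}; common: ∅.
Collecting: common zeros = ∅, so the count is 0.
Comparison with the Bézout bound: 0 ≤ 2 = deg(f)·deg(g), as expected for curves with no common component (the affine F_5-count falls short of the bound because intersections may lie at infinity, over extension fields, or carry multiplicity).


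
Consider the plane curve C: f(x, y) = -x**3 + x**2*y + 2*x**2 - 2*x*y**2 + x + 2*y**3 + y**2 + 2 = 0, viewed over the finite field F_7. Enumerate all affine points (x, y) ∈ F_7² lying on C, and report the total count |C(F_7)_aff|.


Affine F_7-points: {(1, 6), (2, 1)}; count = 2.

For each of the 49 pairs (x, y) ∈ F_7², evaluate f(x, y) mod 7. Record the zeros.
  x = 0: [0↦2, 1↦5, 2↦1, 3↦2, 4↦6, 5↦4, 6↦1]  zeros at y ∈ ∅
  x = 1: [0↦4, 1↦6, 2↦4, 3↦3, 4↦1, 5↦3, 6↦0]  zeros at y ∈ {6}
  x = 2: [0↦4, 1↦0, 2↦2, 3↦1, 4↦2, 5↦3, 6↦2]  zeros at y ∈ {1}
  x = 3: [0↦3, 1↦2, 2↦3, 3↦4, 4↦3, 5↦5, 6↦1]  zeros at y ∈ ∅
  x = 4: [0↦2, 1↦6, 2↦1, 3↦6, 4↦5, 5↦3, 6↦5]  zeros at y ∈ ∅
  x = 5: [0↦2, 1↦6, 2↦4, 3↦1, 4↦2, 5↦5, 6↦1]  zeros at y ∈ ∅
  x = 6: [0↦4, 1↦3, 2↦6, 3↦4, 4↦2, 5↦5, 6↦4]  zeros at y ∈ ∅
Collecting zeros: affine points = {(1, 6), (2, 1)}.
Total count |C(F_7)_aff| = 2.


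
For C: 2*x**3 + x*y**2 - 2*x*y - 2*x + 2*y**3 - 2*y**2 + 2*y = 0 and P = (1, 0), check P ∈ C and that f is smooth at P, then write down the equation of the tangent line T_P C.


Tangent line at P: 4*x - 4 = 0.

Step 1: f(1, 0) = 0, so P lies on C.
Step 2: partial derivatives
  f_x(x, y) = 6*x**2 + y**2 - 2*y - 2, f_y(x, y) = 2*x*y - 2*x + 6*y**2 - 4*y + 2.
  f_x(P) = 4, f_y(P) = 0 (gradient nonzero, so P is smooth).
Step 3: tangent line at P: 4·(x − 1) + 0·(y − 0) = 0.
Expanding: 4*x - 4 = 0.


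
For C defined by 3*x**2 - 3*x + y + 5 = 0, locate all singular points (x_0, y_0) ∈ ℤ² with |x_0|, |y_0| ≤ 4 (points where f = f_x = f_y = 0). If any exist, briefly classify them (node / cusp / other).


No singular points in the scanned grid; C is smooth there.

Compute partial derivatives:
  f_x = 6*x - 3.
  f_y = 1.
f_y = 1 is a nonzero constant, so f_y never vanishes: no point (x, y) can satisfy f = f_x = f_y = 0. In particular no (x, y) ∈ {−4, ..., 4}² is singular; the curve is smooth.


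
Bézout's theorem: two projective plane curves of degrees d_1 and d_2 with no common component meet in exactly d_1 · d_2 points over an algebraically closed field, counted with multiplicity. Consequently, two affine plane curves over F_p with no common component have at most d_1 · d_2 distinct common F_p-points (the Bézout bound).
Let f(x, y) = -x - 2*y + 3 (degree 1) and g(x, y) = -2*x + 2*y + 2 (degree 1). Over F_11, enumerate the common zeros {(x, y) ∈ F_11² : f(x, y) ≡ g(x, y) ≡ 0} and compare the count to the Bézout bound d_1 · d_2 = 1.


Common zeros: {(9, 8)}; count = 1; Bézout bound = 1.

deg(f) = 1, deg(g) = 1, so Bézout bound = 1.
Scan x ∈ F_11. For each x, list the y ∈ F_11 with f(x, y) ≡ 0 and those with g(x, y) ≡ 0 (mod 11); the common zeros in that column are the intersection.
  x = 0: f ≡ 0 at y ∈ {7}; g ≡ 0 at y ∈ {10}; common: ∅.
  x = 1: f ≡ 0 at y ∈ {1}; g ≡ 0 at y ∈ {0}; common: ∅.
  x = 2: f ≡ 0 at y ∈ {6}; g ≡ 0 at y ∈ {1}; common: ∅.
  x = 3: f ≡ 0 at y ∈ {0}; g ≡ 0 at y ∈ {2}; common: ∅.
  x = 4: f ≡ 0 at y ∈ {5}; g ≡ 0 at y ∈ {3}; common: ∅.
  x = 5: f ≡ 0 at y ∈ {10}; g ≡ 0 at y ∈ {4}; common: ∅.
  x = 6: f ≡ 0 at y ∈ {4}; g ≡ 0 at y ∈ {5}; common: ∅.
  x = 7: f ≡ 0 at y ∈ {9}; g ≡ 0 at y ∈ {6}; common: ∅.
  x = 8: f ≡ 0 at y ∈ {3}; g ≡ 0 at y ∈ {7}; common: ∅.
  x = 9: f ≡ 0 at y ∈ {8}; g ≡ 0 at y ∈ {8}; common: {8}.
  x = 10: f ≡ 0 at y ∈ {2}; g ≡ 0 at y ∈ {9}; common: ∅.
Collecting: common zeros = {(9, 8)}, so the count is 1.
Comparison with the Bézout bound: 1 ≤ 1 = deg(f)·deg(g), as expected for curves with no common component (the bound is attained).


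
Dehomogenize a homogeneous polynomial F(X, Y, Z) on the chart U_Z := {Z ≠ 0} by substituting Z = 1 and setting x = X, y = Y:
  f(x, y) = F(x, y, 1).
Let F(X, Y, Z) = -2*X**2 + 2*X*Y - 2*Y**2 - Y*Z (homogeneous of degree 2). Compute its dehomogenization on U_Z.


f(x, y) = -2*x**2 + 2*x*y - 2*y**2 - y

On U_Z we set Z = 1. Each monomial c·X^i·Y^j·Z^k in F becomes c·x^i·y^j·1^k = c·x^i·y^j.
Substituting Z = 1: F(X, Y, 1) = -2*x**2 + 2*x*y - 2*y**2 - y.
Note: deg(f) ≤ deg(F) = 2; strict inequality happens when F is divisible by Z (lost terms).


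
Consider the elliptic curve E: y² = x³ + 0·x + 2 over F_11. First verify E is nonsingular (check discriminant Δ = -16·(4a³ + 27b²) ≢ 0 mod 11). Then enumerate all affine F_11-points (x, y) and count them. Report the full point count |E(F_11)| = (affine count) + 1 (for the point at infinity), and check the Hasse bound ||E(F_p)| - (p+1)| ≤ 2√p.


Affine points = {(1, 5), (1, 6), (4, 0), (6, 3), (6, 8), (7, 2), (7, 9), (9, 4), (9, 7), (10, 1), (10, 10)}; affine count = 11; |E(F_11)| = 12.

Discriminant check: Δ ∝ 4a³ + 27b² = 4·0³ + 27·2² = 4·0 + 27·4 ≡ 9 (mod 11). Nonzero ⇒ E is nonsingular.
For each x ∈ F_11, compute rhs = x³ + 0·x + 2 mod 11, then count y ∈ F_11 with y² ≡ rhs.
  x = 0: rhs = 2, matching y values: none (0 points).
  x = 1: rhs = 3, matching y values: 5, 6 (2 points).
  x = 2: rhs = 10, matching y values: none (0 points).
  x = 3: rhs = 7, matching y values: none (0 points).
  x = 4: rhs = 0, matching y values: 0 (1 points).
  x = 5: rhs = 6, matching y values: none (0 points).
  x = 6: rhs = 9, matching y values: 3, 8 (2 points).
  x = 7: rhs = 4, matching y values: 2, 9 (2 points).
  x = 8: rhs = 8, matching y values: none (0 points).
  x = 9: rhs = 5, matching y values: 4, 7 (2 points).
  x = 10: rhs = 1, matching y values: 1, 10 (2 points).
Total affine count: 11.
Full point count |E(F_11)| = 11 + 1 = 12.
Hasse bound: |12 − (11+1)| = |0| = 0 ≤ 2√11 ≈ 6.6332 ✓.


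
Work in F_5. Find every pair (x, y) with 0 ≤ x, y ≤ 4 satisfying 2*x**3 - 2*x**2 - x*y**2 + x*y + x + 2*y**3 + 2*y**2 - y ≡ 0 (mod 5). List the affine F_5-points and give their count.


Affine F_5-points: {(0, 0), (1, 4), (2, 0), (3, 2), (3, 3), (4, 0), (4, 3)}; count = 7.

For each of the 25 pairs (x, y) ∈ F_5², evaluate f(x, y) mod 5. Record the zeros.
  x = 0: [0↦0, 1↦3, 2↦2, 3↦4, 4↦1]  zeros at y ∈ {0}
  x = 1: [0↦1, 1↦4, 2↦1, 3↦4, 4↦0]  zeros at y ∈ {4}
  x = 2: [0↦0, 1↦3, 2↦3, 3↦2, 4↦2]  zeros at y ∈ {0}
  x = 3: [0↦4, 1↦2, 2↦0, 3↦0, 4↦4]  zeros at y ∈ {2, 3}
  x = 4: [0↦0, 1↦3, 2↦4, 3↦0, 4↦3]  zeros at y ∈ {0, 3}
Collecting zeros: affine points = {(0, 0), (1, 4), (2, 0), (3, 2), (3, 3), (4, 0), (4, 3)}.
Total count |C(F_5)_aff| = 7.


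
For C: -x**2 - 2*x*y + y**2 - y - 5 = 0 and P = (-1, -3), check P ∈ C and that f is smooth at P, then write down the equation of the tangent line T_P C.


Tangent line at P: 8*x - 5*y - 7 = 0.

Step 1: f(-1, -3) = 0, so P lies on C.
Step 2: partial derivatives
  f_x(x, y) = -2*x - 2*y, f_y(x, y) = -2*x + 2*y - 1.
  f_x(P) = 8, f_y(P) = -5 (gradient nonzero, so P is smooth).
Step 3: tangent line at P: 8·(x − -1) + -5·(y − -3) = 0.
Expanding: 8*x - 5*y - 7 = 0.


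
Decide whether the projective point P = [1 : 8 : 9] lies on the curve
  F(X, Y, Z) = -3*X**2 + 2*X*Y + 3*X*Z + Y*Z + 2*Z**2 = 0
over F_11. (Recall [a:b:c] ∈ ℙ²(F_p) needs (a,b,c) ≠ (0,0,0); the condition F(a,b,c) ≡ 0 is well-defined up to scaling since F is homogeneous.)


F(1,8,9) ≡ 10 (mod 11); P is NOT on the curve.

Evaluate F(1, 8, 9) term-by-term (mod 11).
  -3*X**2 ↦ -3·1·1·1 = -3
  2*X*Y ↦ 2·1·8·1 = 16
  3*X*Z ↦ 3·1·1·9 = 27
  Y*Z ↦ 1·1·8·9 = 72
  2*Z**2 ↦ 2·1·1·81 = 162
Sum: F(1, 8, 9) = (-3) + (16) + (27) + (72) + (162) = 274.
Reducing mod 11: 274 ≡ 10 (mod 11).
Since F(a, b, c) ≡ 10 ≠ 0 (mod 11), P does NOT lie on the curve.


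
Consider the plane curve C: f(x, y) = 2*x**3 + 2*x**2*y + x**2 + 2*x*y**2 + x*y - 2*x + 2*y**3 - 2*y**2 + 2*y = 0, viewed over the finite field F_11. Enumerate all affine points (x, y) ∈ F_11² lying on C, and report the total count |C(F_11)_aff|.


Affine F_11-points: {(0, 0), (3, 4), (3, 7), (3, 9), (4, 5), (4, 6), (4, 8), (7, 9), (8, 7), (8, 9), (8, 10), (9, 2), (9, 5), (9, 7), (10, 4)}; count = 15.

For each of the 121 pairs (x, y) ∈ F_11², evaluate f(x, y) mod 11. Record the zeros.
  x = 0: [0↦0, 1↦2, 2↦1, 3↦9, 4↦5, 5↦1, 6↦9, 7↦8, 8↦10, 9↦5, 10↦5]  zeros at y ∈ {0}
  x = 1: [0↦1, 1↦8, 2↦5, 3↦4, 4↦6, 5↦1, 6↦1, 7↦7, 8↦9, 9↦8, 10↦5]  zeros at y ∈ ∅
  x = 2: [0↦5, 1↦10, 2↦9, 3↦3, 4↦4, 5↦2, 6↦9, 7↦4, 8↦10, 9↦6, 10↦4]  zeros at y ∈ ∅
  x = 3: [0↦2, 1↦9, 2↦3, 3↦7, 4↦0, 5↦5, 6↦1, 7↦0, 8↦3, 9↦0, 10↦3]  zeros at y ∈ {4, 7, 9}
  x = 4: [0↦4, 1↦6, 2↦10, 3↦6, 4↦6, 5↦0, 6↦0, 7↦7, 8↦0, 9↦2, 10↦3]  zeros at y ∈ {5, 6, 8}
  x = 5: [0↦1, 1↦2, 2↦9, 3↦1, 4↦1, 5↦10, 6↦7, 7↦4, 8↦2, 9↦2, 10↦5]  zeros at y ∈ ∅
  x = 6: [0↦5, 1↦9, 2↦1, 3↦4, 4↦8, 5↦3, 6↦1, 7↦3, 8↦10, 9↦1, 10↦10]  zeros at y ∈ ∅
  x = 7: [0↦6, 1↦6, 2↦9, 3↦5, 4↦6, 5↦2, 6↦5, 7↦5, 8↦3, 9↦0, 10↦8]  zeros at y ∈ {9}
  x = 8: [0↦5, 1↦5, 2↦1, 3↦5, 4↦7, 5↦8, 6↦9, 7↦0, 8↦4, 9↦0, 10↦0]  zeros at y ∈ {7, 9, 10}
  x = 9: [0↦3, 1↦7, 2↦0, 3↦5, 4↦1, 5↦0, 6↦3, 7↦0, 8↦3, 9↦2, 10↦9]  zeros at y ∈ {2, 5, 7}
  x = 10: [0↦1, 1↦2, 2↦7, 3↦6, 4↦0, 5↦1, 6↦10, 7↦6, 8↦1, 9↦7, 10↦3]  zeros at y ∈ {4}
Collecting zeros: affine points = {(0, 0), (3, 4), (3, 7), (3, 9), (4, 5), (4, 6), (4, 8), (7, 9), (8, 7), (8, 9), (8, 10), (9, 2), (9, 5), (9, 7), (10, 4)}.
Total count |C(F_11)_aff| = 15.


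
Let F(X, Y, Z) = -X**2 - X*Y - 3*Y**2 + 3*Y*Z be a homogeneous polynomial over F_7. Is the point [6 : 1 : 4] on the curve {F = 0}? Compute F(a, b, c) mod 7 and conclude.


F(6,1,4) ≡ 2 (mod 7); P is NOT on the curve.

Evaluate F(6, 1, 4) term-by-term (mod 7).
  -X**2 ↦ -1·36·1·1 = -36
  -X*Y ↦ -1·6·1·1 = -6
  -3*Y**2 ↦ -3·1·1·1 = -3
  3*Y*Z ↦ 3·1·1·4 = 12
Sum: F(6, 1, 4) = (-36) + (-6) + (-3) + (12) = -33.
Reducing mod 7: -33 ≡ 2 (mod 7).
Since F(a, b, c) ≡ 2 ≠ 0 (mod 7), P does NOT lie on the curve.


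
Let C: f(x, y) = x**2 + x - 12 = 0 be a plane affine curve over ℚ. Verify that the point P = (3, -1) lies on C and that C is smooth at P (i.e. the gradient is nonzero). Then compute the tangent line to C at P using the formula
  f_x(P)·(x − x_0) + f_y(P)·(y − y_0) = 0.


Tangent line at P: 7*x - 21 = 0.

Step 1: f(3, -1) = 0, so P lies on C.
Step 2: partial derivatives
  f_x(x, y) = 2*x + 1, f_y(x, y) = 0.
  f_x(P) = 7, f_y(P) = 0 (gradient nonzero, so P is smooth).
Step 3: tangent line at P: 7·(x − 3) + 0·(y − -1) = 0.
Expanding: 7*x - 21 = 0.


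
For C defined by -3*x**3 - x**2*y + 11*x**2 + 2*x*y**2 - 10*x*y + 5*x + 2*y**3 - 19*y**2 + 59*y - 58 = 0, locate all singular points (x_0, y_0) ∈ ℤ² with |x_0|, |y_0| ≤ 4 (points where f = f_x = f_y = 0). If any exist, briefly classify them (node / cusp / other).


Singular points: {(1, 3)}; classification: node.

Compute partial derivatives:
  f_x = -9*x**2 - 2*x*y + 22*x + 2*y**2 - 10*y + 5.
  f_y = -x**2 + 4*x*y - 10*x + 6*y**2 - 38*y + 59.
Scan x_0 ∈ {−4, ..., 4}. For each x_0, f_y(x_0, y) is a polynomial in y; find its integer roots y ∈ {−4, ..., 4}, then test f_x and f at those candidates.
  x = -4: f_y(-4, y) = 6*y**2 - 54*y + 83; no integer root y with |y| ≤ 4.
  x = -3: f_y(-3, y) = 6*y**2 - 50*y + 80; no integer root y with |y| ≤ 4.
  x = -2: f_y(-2, y) = 6*y**2 - 46*y + 75; no integer root y with |y| ≤ 4.
  x = -1: f_y(-1, y) = 6*y**2 - 42*y + 68; no integer root y with |y| ≤ 4.
  x = 0: f_y(0, y) = 6*y**2 - 38*y + 59; no integer root y with |y| ≤ 4.
  x = 1: f_y(1, y) = 6*y**2 - 34*y + 48; vanishes at y ∈ {3}. (1, 3): f_x = 0, f = 0 — SINGULAR.
  x = 2: f_y(2, y) = 6*y**2 - 30*y + 35; no integer root y with |y| ≤ 4.
  x = 3: f_y(3, y) = 6*y**2 - 26*y + 20; vanishes at y ∈ {1}. (3, 1): f_x = -24 ≠ 0.
  x = 4: f_y(4, y) = 6*y**2 - 22*y + 3; no integer root y with |y| ≤ 4.
Only singular point on the grid: (1, 3).
Classify: substitute x = 1 + u, y = 3 + v and expand: f = -3*u**3 - u**2*v - u**2 + 2*u*v**2 + 2*v**3 + v**2.
No constant or linear terms (consistent with a singular point). Quadratic part: -u**2 + v**2. Cubic part: -3*u**3 - u**2*v + 2*u*v**2 + 2*v**3.
The quadratic part v**2 - u**2 = (v − u)(v + u) splits into two distinct linear factors, so there are two distinct tangent lines y − 3 = ±(x − 1) — this is a node (ordinary double point).
Classification: node.


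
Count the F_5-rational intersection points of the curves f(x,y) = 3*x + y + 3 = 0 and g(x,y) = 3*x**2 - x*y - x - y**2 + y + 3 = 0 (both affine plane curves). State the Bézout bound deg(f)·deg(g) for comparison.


Common zeros: ∅; count = 0; Bézout bound = 2.

deg(f) = 1, deg(g) = 2, so Bézout bound = 2.
Scan x ∈ F_5. For each x, list the y ∈ F_5 with f(x, y) ≡ 0 and those with g(x, y) ≡ 0 (mod 5); the common zeros in that column are the intersection.
  x = 0: f ≡ 0 at y ∈ {2}; g ≡ 0 at y ∈ ∅; common: ∅.
  x = 1: f ≡ 0 at y ∈ {4}; g ≡ 0 at y ∈ {0}; common: ∅.
  x = 2: f ≡ 0 at y ∈ {1}; g ≡ 0 at y ∈ ∅; common: ∅.
  x = 3: f ≡ 0 at y ∈ {3}; g ≡ 0 at y ∈ ∅; common: ∅.
  x = 4: f ≡ 0 at y ∈ {0}; g ≡ 0 at y ∈ ∅; common: ∅.
Collecting: common zeros = ∅, so the count is 0.
Comparison with the Bézout bound: 0 ≤ 2 = deg(f)·deg(g), as expected for curves with no common component (the affine F_5-count falls short of the bound because intersections may lie at infinity, over extension fields, or carry multiplicity).


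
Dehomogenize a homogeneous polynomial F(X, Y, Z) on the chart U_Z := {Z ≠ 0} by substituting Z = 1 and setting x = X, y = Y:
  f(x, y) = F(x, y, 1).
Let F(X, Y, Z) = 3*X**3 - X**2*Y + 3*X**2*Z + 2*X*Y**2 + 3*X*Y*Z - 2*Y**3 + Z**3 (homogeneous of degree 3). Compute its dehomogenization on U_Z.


f(x, y) = 3*x**3 - x**2*y + 3*x**2 + 2*x*y**2 + 3*x*y - 2*y**3 + 1

On U_Z we set Z = 1. Each monomial c·X^i·Y^j·Z^k in F becomes c·x^i·y^j·1^k = c·x^i·y^j.
Substituting Z = 1: F(X, Y, 1) = 3*x**3 - x**2*y + 3*x**2 + 2*x*y**2 + 3*x*y - 2*y**3 + 1.
Note: deg(f) ≤ deg(F) = 3; strict inequality happens when F is divisible by Z (lost terms).


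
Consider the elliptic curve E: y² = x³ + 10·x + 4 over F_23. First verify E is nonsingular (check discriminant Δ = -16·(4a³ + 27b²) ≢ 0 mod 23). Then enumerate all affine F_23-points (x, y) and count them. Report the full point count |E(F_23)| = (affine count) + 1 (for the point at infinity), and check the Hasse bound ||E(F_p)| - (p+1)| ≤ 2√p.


Affine points = {(0, 2), (0, 21), (2, 3), (2, 20), (4, 4), (4, 19), (5, 8), (5, 15), (6, 2), (6, 21), (7, 7), (7, 16), (9, 8), (9, 15), (10, 0), (12, 9), (12, 14), (13, 10), (13, 13), (14, 6), (14, 17), (17, 2), (17, 21), (18, 6), (18, 17), (20, 4), (20, 19), (22, 4), (22, 19)}; affine count = 29; |E(F_23)| = 30.

Discriminant check: Δ ∝ 4a³ + 27b² = 4·10³ + 27·4² = 4·1000 + 27·16 ≡ 16 (mod 23). Nonzero ⇒ E is nonsingular.
For each x ∈ F_23, compute rhs = x³ + 10·x + 4 mod 23, then count y ∈ F_23 with y² ≡ rhs.
  x = 0: rhs = 4, matching y values: 2, 21 (2 points).
  x = 1: rhs = 15, matching y values: none (0 points).
  x = 2: rhs = 9, matching y values: 3, 20 (2 points).
  x = 3: rhs = 15, matching y values: none (0 points).
  x = 4: rhs = 16, matching y values: 4, 19 (2 points).
  x = 5: rhs = 18, matching y values: 8, 15 (2 points).
  x = 6: rhs = 4, matching y values: 2, 21 (2 points).
  x = 7: rhs = 3, matching y values: 7, 16 (2 points).
  x = 8: rhs = 21, matching y values: none (0 points).
  x = 9: rhs = 18, matching y values: 8, 15 (2 points).
  x = 10: rhs = 0, matching y values: 0 (1 points).
  x = 11: rhs = 19, matching y values: none (0 points).
  x = 12: rhs = 12, matching y values: 9, 14 (2 points).
  x = 13: rhs = 8, matching y values: 10, 13 (2 points).
  x = 14: rhs = 13, matching y values: 6, 17 (2 points).
  x = 15: rhs = 10, matching y values: none (0 points).
  x = 16: rhs = 5, matching y values: none (0 points).
  x = 17: rhs = 4, matching y values: 2, 21 (2 points).
  x = 18: rhs = 13, matching y values: 6, 17 (2 points).
  x = 19: rhs = 15, matching y values: none (0 points).
  x = 20: rhs = 16, matching y values: 4, 19 (2 points).
  x = 21: rhs = 22, matching y values: none (0 points).
  x = 22: rhs = 16, matching y values: 4, 19 (2 points).
Total affine count: 29.
Full point count |E(F_23)| = 29 + 1 = 30.
Hasse bound: |30 − (23+1)| = |6| = 6 ≤ 2√23 ≈ 9.5917 ✓.


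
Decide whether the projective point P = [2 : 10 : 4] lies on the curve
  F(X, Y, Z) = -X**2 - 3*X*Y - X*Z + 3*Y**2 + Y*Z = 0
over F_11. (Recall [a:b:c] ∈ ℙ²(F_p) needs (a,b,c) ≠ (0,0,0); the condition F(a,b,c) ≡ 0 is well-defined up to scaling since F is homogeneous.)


F(2,10,4) ≡ 4 (mod 11); P is NOT on the curve.

Evaluate F(2, 10, 4) term-by-term (mod 11).
  -X**2 ↦ -1·4·1·1 = -4
  -3*X*Y ↦ -3·2·10·1 = -60
  -X*Z ↦ -1·2·1·4 = -8
  3*Y**2 ↦ 3·1·100·1 = 300
  Y*Z ↦ 1·1·10·4 = 40
Sum: F(2, 10, 4) = (-4) + (-60) + (-8) + (300) + (40) = 268.
Reducing mod 11: 268 ≡ 4 (mod 11).
Since F(a, b, c) ≡ 4 ≠ 0 (mod 11), P does NOT lie on the curve.


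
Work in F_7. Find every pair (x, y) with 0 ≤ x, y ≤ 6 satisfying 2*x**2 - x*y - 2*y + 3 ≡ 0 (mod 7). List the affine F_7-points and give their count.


Affine F_7-points: {(0, 5), (1, 4), (2, 1), (3, 0), (4, 0), (6, 5)}; count = 6.

For each of the 49 pairs (x, y) ∈ F_7², evaluate f(x, y) mod 7. Record the zeros.
  x = 0: [0↦3, 1↦1, 2↦6, 3↦4, 4↦2, 5↦0, 6↦5]  zeros at y ∈ {5}
  x = 1: [0↦5, 1↦2, 2↦6, 3↦3, 4↦0, 5↦4, 6↦1]  zeros at y ∈ {4}
  x = 2: [0↦4, 1↦0, 2↦3, 3↦6, 4↦2, 5↦5, 6↦1]  zeros at y ∈ {1}
  x = 3: [0↦0, 1↦2, 2↦4, 3↦6, 4↦1, 5↦3, 6↦5]  zeros at y ∈ {0}
  x = 4: [0↦0, 1↦1, 2↦2, 3↦3, 4↦4, 5↦5, 6↦6]  zeros at y ∈ {0}
  x = 5: [0↦4, 1↦4, 2↦4, 3↦4, 4↦4, 5↦4, 6↦4]  zeros at y ∈ ∅
  x = 6: [0↦5, 1↦4, 2↦3, 3↦2, 4↦1, 5↦0, 6↦6]  zeros at y ∈ {5}
Collecting zeros: affine points = {(0, 5), (1, 4), (2, 1), (3, 0), (4, 0), (6, 5)}.
Total count |C(F_7)_aff| = 6.


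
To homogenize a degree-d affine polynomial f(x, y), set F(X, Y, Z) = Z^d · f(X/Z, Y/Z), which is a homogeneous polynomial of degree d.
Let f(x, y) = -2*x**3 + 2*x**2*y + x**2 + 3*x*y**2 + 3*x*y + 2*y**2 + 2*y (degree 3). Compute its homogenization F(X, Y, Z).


F(X, Y, Z) = -2*X**3 + 2*X**2*Y + X**2*Z + 3*X*Y**2 + 3*X*Y*Z + 2*Y**2*Z + 2*Y*Z**2

deg(f) = 3.
Substitute x = X/Z, y = Y/Z into f, then multiply by Z^3.
  monomial -2·x^3·y^0 ↦ -2·X^3·Y^0·Z^0.
  monomial 2·x^2·y^1 ↦ 2·X^2·Y^1·Z^0.
  monomial 1·x^2·y^0 ↦ 1·X^2·Y^0·Z^1.
  monomial 3·x^1·y^2 ↦ 3·X^1·Y^2·Z^0.
  monomial 3·x^1·y^1 ↦ 3·X^1·Y^1·Z^1.
  monomial 2·x^0·y^2 ↦ 2·X^0·Y^2·Z^1.
  monomial 2·x^0·y^1 ↦ 2·X^0·Y^1·Z^2.
Collecting: F(X, Y, Z) = -2*X**3 + 2*X**2*Y + X**2*Z + 3*X*Y**2 + 3*X*Y*Z + 2*Y**2*Z + 2*Y*Z**2.


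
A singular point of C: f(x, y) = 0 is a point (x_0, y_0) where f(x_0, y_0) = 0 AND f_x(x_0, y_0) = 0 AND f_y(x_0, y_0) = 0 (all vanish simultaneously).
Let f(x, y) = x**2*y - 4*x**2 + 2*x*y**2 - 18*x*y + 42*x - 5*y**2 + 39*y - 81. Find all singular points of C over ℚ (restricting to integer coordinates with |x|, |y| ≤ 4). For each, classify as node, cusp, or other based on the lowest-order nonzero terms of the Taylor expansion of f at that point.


Singular points: {(3, 3)}; classification: node.

Compute partial derivatives:
  f_x = 2*x*y - 8*x + 2*y**2 - 18*y + 42.
  f_y = x**2 + 4*x*y - 18*x - 10*y + 39.
Scan x_0 ∈ {−4, ..., 4}. For each x_0, f_y(x_0, y) is a polynomial in y; find its integer roots y ∈ {−4, ..., 4}, then test f_x and f at those candidates.
  x = -4: f_y(-4, y) = 127 - 26*y; no integer root y with |y| ≤ 4.
  x = -3: f_y(-3, y) = 102 - 22*y; no integer root y with |y| ≤ 4.
  x = -2: f_y(-2, y) = 79 - 18*y; no integer root y with |y| ≤ 4.
  x = -1: f_y(-1, y) = 58 - 14*y; no integer root y with |y| ≤ 4.
  x = 0: f_y(0, y) = 39 - 10*y; no integer root y with |y| ≤ 4.
  x = 1: f_y(1, y) = 22 - 6*y; no integer root y with |y| ≤ 4.
  x = 2: f_y(2, y) = 7 - 2*y; no integer root y with |y| ≤ 4.
  x = 3: f_y(3, y) = 2*y - 6; vanishes at y ∈ {3}. (3, 3): f_x = 0, f = 0 — SINGULAR.
  x = 4: f_y(4, y) = 6*y - 17; no integer root y with |y| ≤ 4.
Only singular point on the grid: (3, 3).
Classify: substitute x = 3 + u, y = 3 + v and expand: f = u**2*v - u**2 + 2*u*v**2 + v**2.
No constant or linear terms (consistent with a singular point). Quadratic part: -u**2 + v**2. Cubic part: u**2*v + 2*u*v**2.
The quadratic part v**2 - u**2 = (v − u)(v + u) splits into two distinct linear factors, so there are two distinct tangent lines y − 3 = ±(x − 3) — this is a node (ordinary double point).
Classification: node.


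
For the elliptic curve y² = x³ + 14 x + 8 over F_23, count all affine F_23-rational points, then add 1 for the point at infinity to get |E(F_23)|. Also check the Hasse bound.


Affine points = {(0, 10), (0, 13), (1, 0), (3, 10), (3, 13), (4, 6), (4, 17), (6, 3), (6, 20), (7, 9), (7, 14), (9, 9), (9, 14), (12, 8), (12, 15), (13, 8), (13, 15), (14, 2), (14, 21), (16, 2), (16, 21), (19, 7), (19, 16), (20, 10), (20, 13), (21, 8), (21, 15), (22, 4), (22, 19)}; affine count = 29; |E(F_23)| = 30.

Discriminant check: Δ ∝ 4a³ + 27b² = 4·14³ + 27·8² = 4·2744 + 27·64 ≡ 8 (mod 23). Nonzero ⇒ E is nonsingular.
For each x ∈ F_23, compute rhs = x³ + 14·x + 8 mod 23, then count y ∈ F_23 with y² ≡ rhs.
  x = 0: rhs = 8, matching y values: 10, 13 (2 points).
  x = 1: rhs = 0, matching y values: 0 (1 points).
  x = 2: rhs = 21, matching y values: none (0 points).
  x = 3: rhs = 8, matching y values: 10, 13 (2 points).
  x = 4: rhs = 13, matching y values: 6, 17 (2 points).
  x = 5: rhs = 19, matching y values: none (0 points).
  x = 6: rhs = 9, matching y values: 3, 20 (2 points).
  x = 7: rhs = 12, matching y values: 9, 14 (2 points).
  x = 8: rhs = 11, matching y values: none (0 points).
  x = 9: rhs = 12, matching y values: 9, 14 (2 points).
  x = 10: rhs = 21, matching y values: none (0 points).
  x = 11: rhs = 21, matching y values: none (0 points).
  x = 12: rhs = 18, matching y values: 8, 15 (2 points).
  x = 13: rhs = 18, matching y values: 8, 15 (2 points).
  x = 14: rhs = 4, matching y values: 2, 21 (2 points).
  x = 15: rhs = 5, matching y values: none (0 points).
  x = 16: rhs = 4, matching y values: 2, 21 (2 points).
  x = 17: rhs = 7, matching y values: none (0 points).
  x = 18: rhs = 20, matching y values: none (0 points).
  x = 19: rhs = 3, matching y values: 7, 16 (2 points).
  x = 20: rhs = 8, matching y values: 10, 13 (2 points).
  x = 21: rhs = 18, matching y values: 8, 15 (2 points).
  x = 22: rhs = 16, matching y values: 4, 19 (2 points).
Total affine count: 29.
Full point count |E(F_23)| = 29 + 1 = 30.
Hasse bound: |30 − (23+1)| = |6| = 6 ≤ 2√23 ≈ 9.5917 ✓.


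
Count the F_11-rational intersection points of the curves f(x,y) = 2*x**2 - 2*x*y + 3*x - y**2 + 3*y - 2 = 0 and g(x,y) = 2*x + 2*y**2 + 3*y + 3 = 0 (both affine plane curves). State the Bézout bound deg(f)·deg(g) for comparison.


Common zeros: ∅; count = 0; Bézout bound = 4.

deg(f) = 2, deg(g) = 2, so Bézout bound = 4.
Scan x ∈ F_11. For each x, list the y ∈ F_11 with f(x, y) ≡ 0 and those with g(x, y) ≡ 0 (mod 11); the common zeros in that column are the intersection.
  x = 0: f ≡ 0 at y ∈ {1, 2}; g ≡ 0 at y ∈ ∅; common: ∅.
  x = 1: f ≡ 0 at y ∈ ∅; g ≡ 0 at y ∈ ∅; common: ∅.
  x = 2: f ≡ 0 at y ∈ {3, 7}; g ≡ 0 at y ∈ ∅; common: ∅.
  x = 3: f ≡ 0 at y ∈ ∅; g ≡ 0 at y ∈ {6, 9}; common: ∅.
  x = 4: f ≡ 0 at y ∈ ∅; g ≡ 0 at y ∈ {0, 4}; common: ∅.
  x = 5: f ≡ 0 at y ∈ {1, 3}; g ≡ 0 at y ∈ {7, 8}; common: ∅.
  x = 6: f ≡ 0 at y ∈ {0, 2}; g ≡ 0 at y ∈ ∅; common: ∅.
  x = 7: f ≡ 0 at y ∈ ∅; g ≡ 0 at y ∈ {1, 3}; common: ∅.
  x = 8: f ≡ 0 at y ∈ ∅; g ≡ 0 at y ∈ {2}; common: ∅.
  x = 9: f ≡ 0 at y ∈ {0, 7}; g ≡ 0 at y ∈ ∅; common: ∅.
  x = 10: f ≡ 0 at y ∈ ∅; g ≡ 0 at y ∈ {5, 10}; common: ∅.
Collecting: common zeros = ∅, so the count is 0.
Comparison with the Bézout bound: 0 ≤ 4 = deg(f)·deg(g), as expected for curves with no common component (the affine F_11-count falls short of the bound because intersections may lie at infinity, over extension fields, or carry multiplicity).


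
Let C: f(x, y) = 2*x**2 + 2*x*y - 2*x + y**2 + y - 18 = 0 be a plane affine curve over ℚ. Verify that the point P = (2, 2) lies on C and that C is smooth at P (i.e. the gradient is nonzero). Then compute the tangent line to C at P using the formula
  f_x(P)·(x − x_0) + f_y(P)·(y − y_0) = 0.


Tangent line at P: 10*x + 9*y - 38 = 0.

Step 1: f(2, 2) = 0, so P lies on C.
Step 2: partial derivatives
  f_x(x, y) = 4*x + 2*y - 2, f_y(x, y) = 2*x + 2*y + 1.
  f_x(P) = 10, f_y(P) = 9 (gradient nonzero, so P is smooth).
Step 3: tangent line at P: 10·(x − 2) + 9·(y − 2) = 0.
Expanding: 10*x + 9*y - 38 = 0.


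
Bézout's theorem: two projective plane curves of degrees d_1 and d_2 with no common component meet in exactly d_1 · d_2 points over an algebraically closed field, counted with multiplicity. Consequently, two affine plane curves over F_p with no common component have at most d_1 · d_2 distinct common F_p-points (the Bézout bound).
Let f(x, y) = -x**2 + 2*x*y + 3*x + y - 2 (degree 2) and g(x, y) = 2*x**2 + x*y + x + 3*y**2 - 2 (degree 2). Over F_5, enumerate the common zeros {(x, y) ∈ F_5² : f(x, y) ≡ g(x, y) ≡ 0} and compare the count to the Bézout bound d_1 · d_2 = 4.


Common zeros: {(0, 2), (3, 1)}; count = 2; Bézout bound = 4.

deg(f) = 2, deg(g) = 2, so Bézout bound = 4.
Scan x ∈ F_5. For each x, list the y ∈ F_5 with f(x, y) ≡ 0 and those with g(x, y) ≡ 0 (mod 5); the common zeros in that column are the intersection.
  x = 0: f ≡ 0 at y ∈ {2}; g ≡ 0 at y ∈ {2, 3}; common: {2}.
  x = 1: f ≡ 0 at y ∈ {0}; g ≡ 0 at y ∈ {1, 2}; common: ∅.
  x = 2: f ≡ 0 at y ∈ {0, 1, 2, 3, 4}; g ≡ 0 at y ∈ ∅; common: ∅.
  x = 3: f ≡ 0 at y ∈ {1}; g ≡ 0 at y ∈ {1, 3}; common: {1}.
  x = 4: f ≡ 0 at y ∈ {4}; g ≡ 0 at y ∈ ∅; common: ∅.
Collecting: common zeros = {(0, 2), (3, 1)}, so the count is 2.
Comparison with the Bézout bound: 2 ≤ 4 = deg(f)·deg(g), as expected for curves with no common component (the affine F_5-count falls short of the bound because intersections may lie at infinity, over extension fields, or carry multiplicity).


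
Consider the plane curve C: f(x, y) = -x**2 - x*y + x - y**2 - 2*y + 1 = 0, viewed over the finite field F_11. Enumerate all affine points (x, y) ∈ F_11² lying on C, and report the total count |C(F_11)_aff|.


Affine F_11-points: {(2, 3), (2, 4), (3, 1), (3, 5), (4, 0), (4, 5), (6, 4), (6, 10), (7, 3), (7, 10), (8, 0), (8, 1)}; count = 12.

For each of the 121 pairs (x, y) ∈ F_11², evaluate f(x, y) mod 11. Record the zeros.
  x = 0: [0↦1, 1↦9, 2↦4, 3↦8, 4↦10, 5↦10, 6↦8, 7↦4, 8↦9, 9↦1, 10↦2]  zeros at y ∈ ∅
  x = 1: [0↦1, 1↦8, 2↦2, 3↦5, 4↦6, 5↦5, 6↦2, 7↦8, 8↦1, 9↦3, 10↦3]  zeros at y ∈ ∅
  x = 2: [0↦10, 1↦5, 2↦9, 3↦0, 4↦0, 5↦9, 6↦5, 7↦10, 8↦2, 9↦3, 10↦2]  zeros at y ∈ {3, 4}
  x = 3: [0↦6, 1↦0, 2↦3, 3↦4, 4↦3, 5↦0, 6↦6, 7↦10, 8↦1, 9↦1, 10↦10]  zeros at y ∈ {1, 5}
  x = 4: [0↦0, 1↦4, 2↦6, 3↦6, 4↦4, 5↦0, 6↦5, 7↦8, 8↦9, 9↦8, 10↦5]  zeros at y ∈ {0, 5}
  x = 5: [0↦3, 1↦6, 2↦7, 3↦6, 4↦3, 5↦9, 6↦2, 7↦4, 8↦4, 9↦2, 10↦9]  zeros at y ∈ ∅
  x = 6: [0↦4, 1↦6, 2↦6, 3↦4, 4↦0, 5↦5, 6↦8, 7↦9, 8↦8, 9↦5, 10↦0]  zeros at y ∈ {4, 10}
  x = 7: [0↦3, 1↦4, 2↦3, 3↦0, 4↦6, 5↦10, 6↦1, 7↦1, 8↦10, 9↦6, 10↦0]  zeros at y ∈ {3, 10}
  x = 8: [0↦0, 1↦0, 2↦9, 3↦5, 4↦10, 5↦2, 6↦3, 7↦2, 8↦10, 9↦5, 10↦9]  zeros at y ∈ {0, 1}
  x = 9: [0↦6, 1↦5, 2↦2, 3↦8, 4↦1, 5↦3, 6↦3, 7↦1, 8↦8, 9↦2, 10↦5]  zeros at y ∈ ∅
  x = 10: [0↦10, 1↦8, 2↦4, 3↦9, 4↦1, 5↦2, 6↦1, 7↦9, 8↦4, 9↦8, 10↦10]  zeros at y ∈ ∅
Collecting zeros: affine points = {(2, 3), (2, 4), (3, 1), (3, 5), (4, 0), (4, 5), (6, 4), (6, 10), (7, 3), (7, 10), (8, 0), (8, 1)}.
Total count |C(F_11)_aff| = 12.


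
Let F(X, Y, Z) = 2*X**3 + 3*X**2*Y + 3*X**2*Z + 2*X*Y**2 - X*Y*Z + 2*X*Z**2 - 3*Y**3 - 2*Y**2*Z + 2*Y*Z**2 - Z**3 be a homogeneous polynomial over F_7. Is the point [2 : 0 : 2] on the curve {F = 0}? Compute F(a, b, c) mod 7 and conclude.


F(2,0,2) ≡ 6 (mod 7); P is NOT on the curve.

Evaluate F(2, 0, 2) term-by-term (mod 7).
  2*X**3 ↦ 2·8·1·1 = 16
  3*X**2*Y ↦ 3·4·0·1 = 0
  3*X**2*Z ↦ 3·4·1·2 = 24
  2*X*Y**2 ↦ 2·2·0·1 = 0
  -X*Y*Z ↦ -1·2·0·2 = 0
  2*X*Z**2 ↦ 2·2·1·4 = 16
  -3*Y**3 ↦ -3·1·0·1 = 0
  -2*Y**2*Z ↦ -2·1·0·2 = 0
  2*Y*Z**2 ↦ 2·1·0·4 = 0
  -Z**3 ↦ -1·1·1·8 = -8
Sum: F(2, 0, 2) = (16) + (0) + (24) + (0) + (0) + (16) + (0) + (0) + (0) + (-8) = 48.
Reducing mod 7: 48 ≡ 6 (mod 7).
Since F(a, b, c) ≡ 6 ≠ 0 (mod 7), P does NOT lie on the curve.


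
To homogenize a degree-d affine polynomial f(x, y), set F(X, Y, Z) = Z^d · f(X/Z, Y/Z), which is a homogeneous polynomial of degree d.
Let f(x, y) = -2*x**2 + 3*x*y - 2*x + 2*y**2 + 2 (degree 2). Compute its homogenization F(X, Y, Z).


F(X, Y, Z) = -2*X**2 + 3*X*Y - 2*X*Z + 2*Y**2 + 2*Z**2

deg(f) = 2.
Substitute x = X/Z, y = Y/Z into f, then multiply by Z^2.
  monomial -2·x^2·y^0 ↦ -2·X^2·Y^0·Z^0.
  monomial 3·x^1·y^1 ↦ 3·X^1·Y^1·Z^0.
  monomial -2·x^1·y^0 ↦ -2·X^1·Y^0·Z^1.
  monomial 2·x^0·y^2 ↦ 2·X^0·Y^2·Z^0.
  monomial 2·x^0·y^0 ↦ 2·X^0·Y^0·Z^2.
Collecting: F(X, Y, Z) = -2*X**2 + 3*X*Y - 2*X*Z + 2*Y**2 + 2*Z**2.
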